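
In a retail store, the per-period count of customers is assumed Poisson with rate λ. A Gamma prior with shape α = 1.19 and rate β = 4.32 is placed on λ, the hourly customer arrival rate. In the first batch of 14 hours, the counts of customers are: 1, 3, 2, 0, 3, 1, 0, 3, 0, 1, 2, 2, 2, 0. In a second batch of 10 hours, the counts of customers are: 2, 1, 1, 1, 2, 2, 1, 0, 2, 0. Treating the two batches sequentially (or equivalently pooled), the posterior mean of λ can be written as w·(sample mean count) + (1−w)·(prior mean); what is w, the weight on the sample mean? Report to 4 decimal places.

With a Gamma(shape α, rate β) prior, the Poisson likelihood is conjugate: the posterior is Gamma(α + ΣXᵢ, β + n).
Total number of hours: n = 14 + 10 = 24.
Posterior mean = (α₀+S)/(β₀+n) = [n/(β₀+n)]·(S/n) + [β₀/(β₀+n)]·(α₀/β₀), so only n and β₀ enter the weight.
Weight on data w = n/(β₀+n) = 24/(4.32+24) = 24/28.32 = 0.8475.

0.8475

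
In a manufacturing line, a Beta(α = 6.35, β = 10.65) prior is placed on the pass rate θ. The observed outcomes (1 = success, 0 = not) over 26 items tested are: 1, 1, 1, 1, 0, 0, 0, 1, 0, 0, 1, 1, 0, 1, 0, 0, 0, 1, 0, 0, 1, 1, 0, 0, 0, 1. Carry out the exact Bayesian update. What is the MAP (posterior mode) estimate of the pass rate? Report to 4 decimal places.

The Beta prior is conjugate to a Binomial/Bernoulli likelihood; the update adds successes to α and failures to β.
Posterior: Beta(α+k, β+n−k) = Beta(6.35+12, 10.65+14) = Beta(18.35, 24.65).
Mode of Beta(a,b) for a,b>1 is (a−1)/(a+b−2) = 17.35/41.00 = 0.4232.

0.4232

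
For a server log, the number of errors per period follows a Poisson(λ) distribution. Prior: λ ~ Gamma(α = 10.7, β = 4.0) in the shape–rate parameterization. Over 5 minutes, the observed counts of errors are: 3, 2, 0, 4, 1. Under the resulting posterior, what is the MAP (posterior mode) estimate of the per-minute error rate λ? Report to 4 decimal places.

With a Gamma(shape α, rate β) prior, the Poisson likelihood is conjugate: the posterior is Gamma(α + ΣXᵢ, β + n).
Sum of counts S = 10 over n = 5 minutes.
Posterior: Gamma(α+S, β+n) = Gamma(10.7+10, 4.0+5) = Gamma(20.7, 9.0).
Mode of Gamma(α,β) for α≥1 is (α−1)/β = 19.7/9.0 = 2.1889.

2.1889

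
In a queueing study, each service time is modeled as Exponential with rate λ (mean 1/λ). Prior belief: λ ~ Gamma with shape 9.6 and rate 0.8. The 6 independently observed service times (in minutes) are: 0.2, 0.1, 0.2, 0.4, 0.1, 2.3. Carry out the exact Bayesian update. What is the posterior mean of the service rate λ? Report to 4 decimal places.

3.8049

With a Gamma(shape α, rate β) prior on the exponential rate λ, the posterior after n observations with total T = Σxᵢ is Gamma(α+n, β+T).
Sum of observations T = 3.3 minutes; n = 6.
Posterior: Gamma(9.6+6, 0.8+3.3) = Gamma(15.6, 4.1).
Posterior mean of λ = α/β = 15.6/4.1 = 3.8049.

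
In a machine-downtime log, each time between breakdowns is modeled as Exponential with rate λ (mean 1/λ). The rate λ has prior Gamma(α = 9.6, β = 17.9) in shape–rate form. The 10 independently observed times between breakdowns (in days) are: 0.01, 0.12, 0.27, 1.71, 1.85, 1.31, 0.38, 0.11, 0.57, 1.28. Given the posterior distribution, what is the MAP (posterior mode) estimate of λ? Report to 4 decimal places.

With a Gamma(shape α, rate β) prior on the exponential rate λ, the posterior after n observations with total T = Σxᵢ is Gamma(α+n, β+T).
Sum of observations T = 7.61 days; n = 10.
Posterior: Gamma(9.6+10, 17.9+7.61) = Gamma(19.6, 25.51).
Mode = (α−1)/β = 0.7291.

0.7291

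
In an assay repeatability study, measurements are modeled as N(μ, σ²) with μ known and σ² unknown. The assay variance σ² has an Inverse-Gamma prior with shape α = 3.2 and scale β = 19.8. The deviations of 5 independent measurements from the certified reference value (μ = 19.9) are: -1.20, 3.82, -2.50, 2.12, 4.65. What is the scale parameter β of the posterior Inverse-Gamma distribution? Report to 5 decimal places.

43.99965

With known mean μ and an Inverse-Gamma(α, β) prior on σ², the Normal likelihood is conjugate: posterior is Inv-Gamma(α + n/2, β + Σ(xᵢ−μ)²/2).
Σ(xᵢ−μ)² = (-1.20)² + (3.82)² + (-2.50)² + (2.12)² + (4.65)² = 48.3993.
Posterior: Inv-Gamma(3.2 + 5/2, 19.8 + 48.3993/2) = Inv-Gamma(5.70, 43.99965).
Posterior β = 43.99965.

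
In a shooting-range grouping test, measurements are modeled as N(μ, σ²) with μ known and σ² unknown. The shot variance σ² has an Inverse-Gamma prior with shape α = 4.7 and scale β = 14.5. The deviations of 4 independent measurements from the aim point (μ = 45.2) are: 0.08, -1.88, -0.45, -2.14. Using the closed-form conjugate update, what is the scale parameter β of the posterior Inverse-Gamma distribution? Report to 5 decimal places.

With known mean μ and an Inverse-Gamma(α, β) prior on σ², the Normal likelihood is conjugate: posterior is Inv-Gamma(α + n/2, β + Σ(xᵢ−μ)²/2).
Σ(xᵢ−μ)² = (0.08)² + (-1.88)² + (-0.45)² + (-2.14)² = 8.3229.
Posterior: Inv-Gamma(4.7 + 4/2, 14.5 + 8.3229/2) = Inv-Gamma(6.70, 18.66145).
Posterior β = 18.66145.

18.66145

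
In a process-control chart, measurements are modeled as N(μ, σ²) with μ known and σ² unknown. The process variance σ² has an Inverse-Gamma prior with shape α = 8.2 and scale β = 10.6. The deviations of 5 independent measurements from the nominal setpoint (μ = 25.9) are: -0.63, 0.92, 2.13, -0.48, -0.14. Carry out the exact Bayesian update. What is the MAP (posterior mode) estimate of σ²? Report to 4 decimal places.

1.1637

With known mean μ and an Inverse-Gamma(α, β) prior on σ², the Normal likelihood is conjugate: posterior is Inv-Gamma(α + n/2, β + Σ(xᵢ−μ)²/2).
Σ(xᵢ−μ)² = (-0.63)² + (0.92)² + (2.13)² + (-0.48)² + (-0.14)² = 6.0302.
Posterior: Inv-Gamma(8.2 + 5/2, 10.6 + 6.0302/2) = Inv-Gamma(10.70, 13.61510).
Mode = β/(α+1) = 13.61510/11.70 = 1.1637.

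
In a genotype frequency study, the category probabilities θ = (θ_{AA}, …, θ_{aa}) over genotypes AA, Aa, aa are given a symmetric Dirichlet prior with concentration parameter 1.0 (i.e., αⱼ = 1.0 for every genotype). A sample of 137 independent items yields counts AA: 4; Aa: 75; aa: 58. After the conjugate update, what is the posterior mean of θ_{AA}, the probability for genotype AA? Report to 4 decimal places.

0.0357

The Dirichlet prior is conjugate to the Multinomial likelihood: each posterior αⱼ = prior αⱼ + observed count nⱼ.
Posterior concentration: (5.0, 76.0, 59.0), total = 140.0.
E[θ_{AA}|data] = α_{AA}/Σα = 5.0/140.0 = 0.0357.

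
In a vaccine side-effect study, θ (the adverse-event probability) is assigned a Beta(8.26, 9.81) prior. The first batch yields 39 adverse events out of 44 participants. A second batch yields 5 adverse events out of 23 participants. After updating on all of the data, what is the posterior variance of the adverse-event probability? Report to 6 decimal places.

0.002753

The Beta prior is conjugate to a Binomial/Bernoulli likelihood; the update adds successes to α and failures to β.
After batch 1: Beta(8.26+39, 9.81+5) = Beta(47.26, 14.81).
After batch 2: Beta(47.26+5, 14.81+18) = Beta(52.26, 32.81).
Var = αβ/((α+β)²(α+β+1)) = 52.26·32.81/(85.07²·86.07) = 0.002753.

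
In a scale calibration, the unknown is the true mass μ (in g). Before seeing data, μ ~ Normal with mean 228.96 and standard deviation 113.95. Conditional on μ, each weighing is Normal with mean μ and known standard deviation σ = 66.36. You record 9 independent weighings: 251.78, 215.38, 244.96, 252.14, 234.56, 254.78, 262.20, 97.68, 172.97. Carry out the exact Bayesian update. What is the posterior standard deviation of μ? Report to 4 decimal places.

For Normal data with known variance σ², a Normal(μ₀, σ₀²) prior on μ is conjugate. Posterior precision = 1/σ₀² + n/σ²; posterior mean is the precision-weighted average of μ₀ and x̄.
σ₀² = 113.95² = 12984.6025, σ² = 66.36² = 4403.6496; σ² + n·σ₀² = 4403.6496 + 9·12984.6025 = 121265.0721.
Posterior precision = 1/σ₀² + n/σ² = 1/12984.6025 + 9/4403.6496 = (σ² + n·σ₀²)/(σ₀²σ²) = 121265.0721/(12984.6025·4403.6496); posterior variance σₙ² = σ₀²σ²/(σ² + n·σ₀²) = 12984.6025·4403.6496/121265.0721 = 471.526043.
Posterior SD = √σₙ² = √(12984.6025·4403.6496/121265.0721) = 21.7147.

21.7147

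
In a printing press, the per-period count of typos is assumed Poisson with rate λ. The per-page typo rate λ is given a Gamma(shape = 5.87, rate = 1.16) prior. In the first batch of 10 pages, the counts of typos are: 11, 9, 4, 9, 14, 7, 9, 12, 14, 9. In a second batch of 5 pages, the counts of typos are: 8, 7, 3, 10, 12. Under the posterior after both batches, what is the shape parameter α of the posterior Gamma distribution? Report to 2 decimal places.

143.87

With a Gamma(shape α, rate β) prior, the Poisson likelihood is conjugate: the posterior is Gamma(α + ΣXᵢ, β + n).
Batch 1: sum of counts S = 98 over n = 10 pages.
After batch 1: Gamma(α+S, β+n) = Gamma(5.87+98, 1.16+10) = Gamma(103.87, 11.16).
Batch 2: sum of counts S = 40 over n = 5 pages.
After batch 2: Gamma(α+S, β+n) = Gamma(103.87+40, 11.16+5) = Gamma(143.87, 16.16).
Posterior α = 143.87.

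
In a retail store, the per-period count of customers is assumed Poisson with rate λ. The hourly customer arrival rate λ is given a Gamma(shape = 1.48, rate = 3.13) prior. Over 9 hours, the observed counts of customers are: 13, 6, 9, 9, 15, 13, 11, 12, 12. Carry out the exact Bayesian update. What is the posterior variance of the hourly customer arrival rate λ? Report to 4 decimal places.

With a Gamma(shape α, rate β) prior, the Poisson likelihood is conjugate: the posterior is Gamma(α + ΣXᵢ, β + n).
Sum of counts S = 100 over n = 9 hours.
Posterior: Gamma(α+S, β+n) = Gamma(1.48+100, 3.13+9) = Gamma(101.48, 12.13).
Var = α/β² = 101.48/12.13² = 0.6897.

0.6897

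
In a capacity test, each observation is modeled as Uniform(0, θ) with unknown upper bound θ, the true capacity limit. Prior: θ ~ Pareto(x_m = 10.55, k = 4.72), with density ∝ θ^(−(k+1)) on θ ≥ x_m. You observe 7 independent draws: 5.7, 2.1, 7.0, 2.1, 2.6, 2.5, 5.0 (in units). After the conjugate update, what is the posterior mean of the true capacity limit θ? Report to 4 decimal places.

11.5341

A Pareto(scale x_m, shape k) prior on the upper bound θ of Uniform(0, θ) is conjugate: posterior is Pareto(max(x_m, max xᵢ), k + n).
Sample maximum = 7.0; prior scale x_m = 10.55 → posterior scale = max = 10.55.
Posterior shape = 4.72 + 7 = 11.72.
E[θ|data] = k·x_m/(k−1) = 11.72·10.55/10.72 = 11.5341.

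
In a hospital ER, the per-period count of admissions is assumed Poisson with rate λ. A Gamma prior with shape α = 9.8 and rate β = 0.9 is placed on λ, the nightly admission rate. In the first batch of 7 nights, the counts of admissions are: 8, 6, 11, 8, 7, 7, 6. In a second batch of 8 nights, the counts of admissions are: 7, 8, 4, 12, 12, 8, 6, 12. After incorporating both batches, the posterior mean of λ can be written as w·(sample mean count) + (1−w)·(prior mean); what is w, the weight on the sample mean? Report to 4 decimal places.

0.9434

With a Gamma(shape α, rate β) prior, the Poisson likelihood is conjugate: the posterior is Gamma(α + ΣXᵢ, β + n).
Total number of nights: n = 7 + 8 = 15.
Posterior mean = (α₀+S)/(β₀+n) = [n/(β₀+n)]·(S/n) + [β₀/(β₀+n)]·(α₀/β₀), so only n and β₀ enter the weight.
Weight on data w = n/(β₀+n) = 15/(0.9+15) = 15/15.9 = 0.9434.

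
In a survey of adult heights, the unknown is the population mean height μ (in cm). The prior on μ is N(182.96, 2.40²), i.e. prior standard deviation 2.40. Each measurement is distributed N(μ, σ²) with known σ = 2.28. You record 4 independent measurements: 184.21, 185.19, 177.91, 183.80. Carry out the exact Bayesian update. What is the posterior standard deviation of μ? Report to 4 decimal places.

For Normal data with known variance σ², a Normal(μ₀, σ₀²) prior on μ is conjugate. Posterior precision = 1/σ₀² + n/σ²; posterior mean is the precision-weighted average of μ₀ and x̄.
σ₀² = 2.40² = 5.76, σ² = 2.28² = 5.1984; σ² + n·σ₀² = 5.1984 + 4·5.76 = 28.2384.
Posterior precision = 1/σ₀² + n/σ² = 1/5.76 + 4/5.1984 = (σ² + n·σ₀²)/(σ₀²σ²) = 28.2384/(5.76·5.1984); posterior variance σₙ² = σ₀²σ²/(σ² + n·σ₀²) = 5.76·5.1984/28.2384 = 1.060357.
Posterior SD = √σₙ² = √(5.76·5.1984/28.2384) = 1.0297.

1.0297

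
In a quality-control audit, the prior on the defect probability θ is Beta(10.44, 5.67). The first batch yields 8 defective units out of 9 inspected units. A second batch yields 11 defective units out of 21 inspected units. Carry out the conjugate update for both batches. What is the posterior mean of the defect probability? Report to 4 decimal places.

0.6385

The Beta prior is conjugate to a Binomial/Bernoulli likelihood; the update adds successes to α and failures to β.
After batch 1: Beta(10.44+8, 5.67+1) = Beta(18.44, 6.67).
After batch 2: Beta(18.44+11, 6.67+10) = Beta(29.44, 16.67).
Posterior mean = α/(α+β) = 29.44/46.11 = 0.6385.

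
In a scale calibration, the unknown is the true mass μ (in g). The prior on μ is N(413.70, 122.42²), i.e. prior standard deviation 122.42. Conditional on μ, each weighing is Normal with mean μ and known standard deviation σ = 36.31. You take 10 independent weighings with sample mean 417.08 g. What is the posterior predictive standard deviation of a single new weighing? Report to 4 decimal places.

For Normal data with known variance σ², a Normal(μ₀, σ₀²) prior on μ is conjugate. Posterior precision = 1/σ₀² + n/σ²; posterior mean is the precision-weighted average of μ₀ and x̄.
σ₀² = 122.42² = 14986.6564, σ² = 36.31² = 1318.4161; σ² + n·σ₀² = 1318.4161 + 10·14986.6564 = 151184.9801.
Posterior precision = 1/σ₀² + n/σ² = 1/14986.6564 + 10/1318.4161 = (σ² + n·σ₀²)/(σ₀²σ²) = 151184.9801/(14986.6564·1318.4161); posterior variance σₙ² = σ₀²σ²/(σ² + n·σ₀²) = 14986.6564·1318.4161/151184.9801 = 130.691879.
Predictive variance for one new observation = σₙ² + σ² = 14986.6564·1318.4161/151184.9801 + 1318.4161 = σ²·(σ₀² + 151184.9801)/151184.9801 = 1318.4161·166171.6365/151184.9801 = 1449.107979; SD = √(1318.4161·166171.6365/151184.9801) = 38.0672.

38.0672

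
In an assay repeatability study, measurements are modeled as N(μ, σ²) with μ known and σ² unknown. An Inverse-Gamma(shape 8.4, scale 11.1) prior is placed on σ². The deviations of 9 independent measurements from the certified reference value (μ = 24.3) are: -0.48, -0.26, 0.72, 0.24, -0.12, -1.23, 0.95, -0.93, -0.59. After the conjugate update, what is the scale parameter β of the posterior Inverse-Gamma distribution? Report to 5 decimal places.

13.35840

With known mean μ and an Inverse-Gamma(α, β) prior on σ², the Normal likelihood is conjugate: posterior is Inv-Gamma(α + n/2, β + Σ(xᵢ−μ)²/2).
Σ(xᵢ−μ)² = (-0.48)² + (-0.26)² + (0.72)² + (0.24)² + (-0.12)² + (-1.23)² + (0.95)² + (-0.93)² + (-0.59)² = 4.5168.
Posterior: Inv-Gamma(8.4 + 9/2, 11.1 + 4.5168/2) = Inv-Gamma(12.90, 13.35840).
Posterior β = 13.35840.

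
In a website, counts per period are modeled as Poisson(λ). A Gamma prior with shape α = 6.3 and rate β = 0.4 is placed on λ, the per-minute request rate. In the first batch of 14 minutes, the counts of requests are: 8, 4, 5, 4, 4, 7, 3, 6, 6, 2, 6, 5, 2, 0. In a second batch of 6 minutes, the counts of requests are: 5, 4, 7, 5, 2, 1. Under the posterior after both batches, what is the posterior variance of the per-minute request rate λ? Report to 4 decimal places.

0.2218

With a Gamma(shape α, rate β) prior, the Poisson likelihood is conjugate: the posterior is Gamma(α + ΣXᵢ, β + n).
Batch 1: sum of counts S = 62 over n = 14 minutes.
After batch 1: Gamma(α+S, β+n) = Gamma(6.3+62, 0.4+14) = Gamma(68.3, 14.4).
Batch 2: sum of counts S = 24 over n = 6 minutes.
After batch 2: Gamma(α+S, β+n) = Gamma(68.3+24, 14.4+6) = Gamma(92.3, 20.4).
Var = α/β² = 92.3/20.4² = 0.2218.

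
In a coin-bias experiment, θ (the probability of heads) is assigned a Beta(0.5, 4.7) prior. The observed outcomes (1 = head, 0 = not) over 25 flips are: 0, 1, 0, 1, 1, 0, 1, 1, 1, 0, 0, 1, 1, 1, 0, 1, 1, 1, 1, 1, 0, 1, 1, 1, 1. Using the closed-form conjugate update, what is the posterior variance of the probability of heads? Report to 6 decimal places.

0.007607

The Beta prior is conjugate to a Binomial/Bernoulli likelihood; the update adds successes to α and failures to β.
Posterior: Beta(α+k, β+n−k) = Beta(0.5+18, 4.7+7) = Beta(18.5, 11.7).
Var = αβ/((α+β)²(α+β+1)) = 18.5·11.7/(30.2²·31.2) = 0.007607.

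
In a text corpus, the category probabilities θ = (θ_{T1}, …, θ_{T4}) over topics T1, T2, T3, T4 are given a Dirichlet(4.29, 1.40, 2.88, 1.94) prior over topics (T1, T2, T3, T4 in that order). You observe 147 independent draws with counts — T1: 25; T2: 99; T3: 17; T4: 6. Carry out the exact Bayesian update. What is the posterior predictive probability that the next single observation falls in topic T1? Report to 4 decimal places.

0.1860

The Dirichlet prior is conjugate to the Multinomial likelihood: each posterior αⱼ = prior αⱼ + observed count nⱼ.
Posterior concentration: (29.29, 100.40, 19.88, 7.94), total = 157.51.
P(next = T1 | data) = α_{T1}/Σα = 0.1860.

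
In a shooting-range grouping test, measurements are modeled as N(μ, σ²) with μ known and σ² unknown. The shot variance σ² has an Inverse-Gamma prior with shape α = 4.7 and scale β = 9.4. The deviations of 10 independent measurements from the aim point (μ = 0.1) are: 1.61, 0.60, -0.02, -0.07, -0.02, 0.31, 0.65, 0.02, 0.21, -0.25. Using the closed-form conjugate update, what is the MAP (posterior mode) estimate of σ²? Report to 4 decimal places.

With known mean μ and an Inverse-Gamma(α, β) prior on σ², the Normal likelihood is conjugate: posterior is Inv-Gamma(α + n/2, β + Σ(xᵢ−μ)²/2).
Σ(xᵢ−μ)² = (1.61)² + (0.60)² + (-0.02)² + (-0.07)² + (-0.02)² + (0.31)² + (0.65)² + (0.02)² + (0.21)² + (-0.25)² = 3.5834.
Posterior: Inv-Gamma(4.7 + 10/2, 9.4 + 3.5834/2) = Inv-Gamma(9.70, 11.19170).
Mode = β/(α+1) = 11.19170/10.70 = 1.0460.

1.0460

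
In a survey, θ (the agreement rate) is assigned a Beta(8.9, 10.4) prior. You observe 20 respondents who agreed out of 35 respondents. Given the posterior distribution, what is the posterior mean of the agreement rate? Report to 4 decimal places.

The Beta prior is conjugate to a Binomial/Bernoulli likelihood; the update adds successes to α and failures to β.
Posterior: Beta(α+k, β+n−k) = Beta(8.9+20, 10.4+15) = Beta(28.9, 25.4).
Posterior mean = α/(α+β) = 28.9/54.3 = 0.5322.

0.5322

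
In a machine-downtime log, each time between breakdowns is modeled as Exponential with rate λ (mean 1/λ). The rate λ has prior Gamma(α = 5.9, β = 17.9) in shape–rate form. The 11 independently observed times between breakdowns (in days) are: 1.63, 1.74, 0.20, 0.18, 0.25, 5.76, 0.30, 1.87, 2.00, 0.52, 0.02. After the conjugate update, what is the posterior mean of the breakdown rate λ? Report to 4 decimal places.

0.5221

With a Gamma(shape α, rate β) prior on the exponential rate λ, the posterior after n observations with total T = Σxᵢ is Gamma(α+n, β+T).
Sum of observations T = 14.47 days; n = 11.
Posterior: Gamma(5.9+11, 17.9+14.47) = Gamma(16.9, 32.37).
Posterior mean of λ = α/β = 16.9/32.37 = 0.5221.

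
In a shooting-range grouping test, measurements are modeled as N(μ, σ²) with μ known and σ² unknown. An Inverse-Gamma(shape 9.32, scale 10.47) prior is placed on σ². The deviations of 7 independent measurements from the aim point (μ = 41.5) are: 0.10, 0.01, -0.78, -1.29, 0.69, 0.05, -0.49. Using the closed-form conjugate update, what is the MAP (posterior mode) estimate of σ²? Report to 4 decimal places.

0.8662

With known mean μ and an Inverse-Gamma(α, β) prior on σ², the Normal likelihood is conjugate: posterior is Inv-Gamma(α + n/2, β + Σ(xᵢ−μ)²/2).
Σ(xᵢ−μ)² = (0.10)² + (0.01)² + (-0.78)² + (-1.29)² + (0.69)² + (0.05)² + (-0.49)² = 3.0013.
Posterior: Inv-Gamma(9.32 + 7/2, 10.47 + 3.0013/2) = Inv-Gamma(12.82, 11.97065).
Mode = β/(α+1) = 11.97065/13.82 = 0.8662.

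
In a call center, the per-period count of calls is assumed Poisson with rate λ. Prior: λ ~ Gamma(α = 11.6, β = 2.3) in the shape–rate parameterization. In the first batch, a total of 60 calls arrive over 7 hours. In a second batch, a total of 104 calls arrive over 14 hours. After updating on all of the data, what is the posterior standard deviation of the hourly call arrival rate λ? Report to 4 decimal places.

With a Gamma(shape α, rate β) prior, the Poisson likelihood is conjugate: the posterior is Gamma(α + ΣXᵢ, β + n).
After batch 1: Gamma(α+S, β+n) = Gamma(11.6+60, 2.3+7) = Gamma(71.6, 9.3).
After batch 2: Gamma(α+S, β+n) = Gamma(71.6+104, 9.3+14) = Gamma(175.6, 23.3).
SD = √α/β = √175.6/23.3 = 0.5687.

0.5687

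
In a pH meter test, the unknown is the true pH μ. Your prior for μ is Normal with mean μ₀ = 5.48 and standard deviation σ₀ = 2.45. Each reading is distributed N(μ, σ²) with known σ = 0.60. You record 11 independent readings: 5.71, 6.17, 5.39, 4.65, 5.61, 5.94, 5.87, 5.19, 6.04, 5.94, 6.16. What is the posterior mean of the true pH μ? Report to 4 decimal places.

5.6961

For Normal data with known variance σ², a Normal(μ₀, σ₀²) prior on μ is conjugate. Posterior precision = 1/σ₀² + n/σ²; posterior mean is the precision-weighted average of μ₀ and x̄.
Σxᵢ = 5.71 + 6.17 + 5.39 + 4.65 + 5.61 + 5.94 + 5.87 + 5.19 + 6.04 + 5.94 + 6.16 = 62.67, so n·x̄ = 62.67.
σ₀² = 2.45² = 6.0025, σ² = 0.60² = 0.36; σ² + n·σ₀² = 0.36 + 11·6.0025 = 66.3875.
Posterior mean = (μ₀/σ₀² + n·x̄/σ²)/(1/σ₀² + n/σ²) = (σ²·μ₀ + σ₀²·n·x̄)/(σ² + n·σ₀²) = (0.36·5.48 + 6.0025·62.67)/66.3875 = 378.149475/66.3875 = 5.6961.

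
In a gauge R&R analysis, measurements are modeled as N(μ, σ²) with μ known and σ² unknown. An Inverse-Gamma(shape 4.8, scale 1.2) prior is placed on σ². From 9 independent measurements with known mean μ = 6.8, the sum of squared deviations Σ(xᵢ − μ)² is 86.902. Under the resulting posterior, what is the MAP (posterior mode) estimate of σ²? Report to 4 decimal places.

With known mean μ and an Inverse-Gamma(α, β) prior on σ², the Normal likelihood is conjugate: posterior is Inv-Gamma(α + n/2, β + Σ(xᵢ−μ)²/2).
Posterior: Inv-Gamma(4.8 + 9/2, 1.2 + 86.902/2) = Inv-Gamma(9.30, 44.6510).
Mode = β/(α+1) = 44.6510/10.30 = 4.3350.

4.3350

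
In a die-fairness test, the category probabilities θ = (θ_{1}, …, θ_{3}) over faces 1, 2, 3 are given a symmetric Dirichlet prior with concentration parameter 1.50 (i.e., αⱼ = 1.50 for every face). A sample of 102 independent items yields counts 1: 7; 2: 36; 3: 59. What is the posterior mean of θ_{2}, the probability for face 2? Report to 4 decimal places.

The Dirichlet prior is conjugate to the Multinomial likelihood: each posterior αⱼ = prior αⱼ + observed count nⱼ.
Posterior concentration: (8.50, 37.50, 60.50), total = 106.50.
E[θ_{2}|data] = α_{2}/Σα = 37.50/106.50 = 0.3521.

0.3521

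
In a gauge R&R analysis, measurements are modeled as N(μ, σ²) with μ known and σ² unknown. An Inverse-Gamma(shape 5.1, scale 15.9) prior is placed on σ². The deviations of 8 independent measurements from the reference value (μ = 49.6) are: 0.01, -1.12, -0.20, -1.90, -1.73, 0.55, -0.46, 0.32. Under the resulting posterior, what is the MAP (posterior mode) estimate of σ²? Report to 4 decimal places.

With known mean μ and an Inverse-Gamma(α, β) prior on σ², the Normal likelihood is conjugate: posterior is Inv-Gamma(α + n/2, β + Σ(xᵢ−μ)²/2).
Σ(xᵢ−μ)² = (0.01)² + (-1.12)² + (-0.20)² + (-1.90)² + (-1.73)² + (0.55)² + (-0.46)² + (0.32)² = 8.5139.
Posterior: Inv-Gamma(5.1 + 8/2, 15.9 + 8.5139/2) = Inv-Gamma(9.10, 20.15695).
Mode = β/(α+1) = 20.15695/10.10 = 1.9957.

1.9957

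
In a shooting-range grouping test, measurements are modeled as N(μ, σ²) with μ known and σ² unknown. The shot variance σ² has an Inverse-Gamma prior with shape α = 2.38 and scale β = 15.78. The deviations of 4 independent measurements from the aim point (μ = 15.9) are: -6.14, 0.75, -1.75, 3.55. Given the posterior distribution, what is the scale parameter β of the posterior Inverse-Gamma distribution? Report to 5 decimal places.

With known mean μ and an Inverse-Gamma(α, β) prior on σ², the Normal likelihood is conjugate: posterior is Inv-Gamma(α + n/2, β + Σ(xᵢ−μ)²/2).
Σ(xᵢ−μ)² = (-6.14)² + (0.75)² + (-1.75)² + (3.55)² = 53.9271.
Posterior: Inv-Gamma(2.38 + 4/2, 15.78 + 53.9271/2) = Inv-Gamma(4.38, 42.74355).
Posterior β = 42.74355.

42.74355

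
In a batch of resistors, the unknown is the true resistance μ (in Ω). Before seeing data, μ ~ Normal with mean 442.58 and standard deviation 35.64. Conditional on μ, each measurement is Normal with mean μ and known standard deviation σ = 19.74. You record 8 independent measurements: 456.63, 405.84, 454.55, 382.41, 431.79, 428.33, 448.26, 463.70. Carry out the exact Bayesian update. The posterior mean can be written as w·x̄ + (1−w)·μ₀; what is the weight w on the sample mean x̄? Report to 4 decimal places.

For Normal data with known variance σ², a Normal(μ₀, σ₀²) prior on μ is conjugate. Posterior precision = 1/σ₀² + n/σ²; posterior mean is the precision-weighted average of μ₀ and x̄.
σ₀² = 35.64² = 1270.2096, σ² = 19.74² = 389.6676. Prior precision 1/σ₀² = 1/1270.2096; data precision n/σ² = 8/389.6676.
w = (n/σ²)/(1/σ₀² + n/σ²) = n·σ₀²/(σ² + n·σ₀²) = 8·1270.2096/(389.6676 + 8·1270.2096) = 10161.6768/10551.3444 = 0.9631.

0.9631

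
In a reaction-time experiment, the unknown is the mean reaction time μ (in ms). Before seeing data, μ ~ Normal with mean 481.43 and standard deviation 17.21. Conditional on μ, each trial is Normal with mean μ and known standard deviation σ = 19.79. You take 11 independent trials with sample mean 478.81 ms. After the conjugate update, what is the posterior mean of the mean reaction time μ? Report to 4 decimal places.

479.0912

For Normal data with known variance σ², a Normal(μ₀, σ₀²) prior on μ is conjugate. Posterior precision = 1/σ₀² + n/σ²; posterior mean is the precision-weighted average of μ₀ and x̄.
n·x̄ = 11·478.81 = 5266.91.
σ₀² = 17.21² = 296.1841, σ² = 19.79² = 391.6441; σ² + n·σ₀² = 391.6441 + 11·296.1841 = 3649.6692.
Posterior mean = (μ₀/σ₀² + n·x̄/σ²)/(1/σ₀² + n/σ²) = (σ²·μ₀ + σ₀²·n·x̄)/(σ² + n·σ₀²) = (391.6441·481.43 + 296.1841·5266.91)/3649.6692 = 1748524.217194/3649.6692 = 479.0912.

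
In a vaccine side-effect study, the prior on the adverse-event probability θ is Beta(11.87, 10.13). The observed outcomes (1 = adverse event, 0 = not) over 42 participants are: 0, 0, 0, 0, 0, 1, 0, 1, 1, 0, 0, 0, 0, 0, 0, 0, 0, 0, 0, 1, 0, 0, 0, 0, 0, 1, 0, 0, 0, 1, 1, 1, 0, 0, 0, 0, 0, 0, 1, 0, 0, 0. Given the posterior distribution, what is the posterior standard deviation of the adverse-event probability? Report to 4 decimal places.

0.0581

The Beta prior is conjugate to a Binomial/Bernoulli likelihood; the update adds successes to α and failures to β.
Posterior: Beta(α+k, β+n−k) = Beta(11.87+9, 10.13+33) = Beta(20.87, 43.13).
Var = αβ/((α+β)²(α+β+1)) = 20.87·43.13/(64.00²·65.00) = 0.00338087; SD = √0.00338087 = 0.0581.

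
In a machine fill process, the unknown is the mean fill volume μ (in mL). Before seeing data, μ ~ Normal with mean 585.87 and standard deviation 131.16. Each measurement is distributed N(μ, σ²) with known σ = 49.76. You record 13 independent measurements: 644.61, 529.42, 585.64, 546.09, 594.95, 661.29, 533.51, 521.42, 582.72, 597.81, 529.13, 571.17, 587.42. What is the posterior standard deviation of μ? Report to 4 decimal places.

For Normal data with known variance σ², a Normal(μ₀, σ₀²) prior on μ is conjugate. Posterior precision = 1/σ₀² + n/σ²; posterior mean is the precision-weighted average of μ₀ and x̄.
σ₀² = 131.16² = 17202.9456, σ² = 49.76² = 2476.0576; σ² + n·σ₀² = 2476.0576 + 13·17202.9456 = 226114.3504.
Posterior precision = 1/σ₀² + n/σ² = 1/17202.9456 + 13/2476.0576 = (σ² + n·σ₀²)/(σ₀²σ²) = 226114.3504/(17202.9456·2476.0576); posterior variance σₙ² = σ₀²σ²/(σ² + n·σ₀²) = 17202.9456·2476.0576/226114.3504 = 188.380278.
Posterior SD = √σₙ² = √(17202.9456·2476.0576/226114.3504) = 13.7252.

13.7252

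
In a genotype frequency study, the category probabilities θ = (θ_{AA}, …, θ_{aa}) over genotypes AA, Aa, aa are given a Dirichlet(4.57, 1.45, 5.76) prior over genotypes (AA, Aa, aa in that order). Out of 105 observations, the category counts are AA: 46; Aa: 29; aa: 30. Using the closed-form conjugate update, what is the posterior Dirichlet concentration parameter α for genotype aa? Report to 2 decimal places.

35.76

The Dirichlet prior is conjugate to the Multinomial likelihood: each posterior αⱼ = prior αⱼ + observed count nⱼ.
Posterior concentration: (50.57, 30.45, 35.76), total = 116.78.
α_{aa} = 5.76 + 30 = 35.76.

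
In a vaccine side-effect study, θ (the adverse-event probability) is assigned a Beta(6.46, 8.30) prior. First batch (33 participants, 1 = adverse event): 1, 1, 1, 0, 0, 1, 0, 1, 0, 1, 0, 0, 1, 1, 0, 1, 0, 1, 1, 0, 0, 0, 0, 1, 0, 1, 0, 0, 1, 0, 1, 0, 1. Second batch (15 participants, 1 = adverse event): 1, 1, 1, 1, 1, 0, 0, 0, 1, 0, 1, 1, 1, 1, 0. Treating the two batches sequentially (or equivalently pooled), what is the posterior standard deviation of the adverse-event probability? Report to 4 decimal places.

The Beta prior is conjugate to a Binomial/Bernoulli likelihood; the update adds successes to α and failures to β.
After batch 1: Beta(6.46+16, 8.30+17) = Beta(22.46, 25.30).
After batch 2: Beta(22.46+10, 25.30+5) = Beta(32.46, 30.30).
Var = αβ/((α+β)²(α+β+1)) = 32.46·30.30/(62.76²·63.76) = 0.00391631; SD = √0.00391631 = 0.0626.

0.0626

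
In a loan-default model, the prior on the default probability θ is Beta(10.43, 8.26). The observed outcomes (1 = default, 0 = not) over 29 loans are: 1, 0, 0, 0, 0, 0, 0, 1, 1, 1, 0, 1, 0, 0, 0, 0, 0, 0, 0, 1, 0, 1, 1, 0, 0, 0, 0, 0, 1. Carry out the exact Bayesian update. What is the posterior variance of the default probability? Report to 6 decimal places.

The Beta prior is conjugate to a Binomial/Bernoulli likelihood; the update adds successes to α and failures to β.
Posterior: Beta(α+k, β+n−k) = Beta(10.43+9, 8.26+20) = Beta(19.43, 28.26).
Var = αβ/((α+β)²(α+β+1)) = 19.43·28.26/(47.69²·48.69) = 0.004959.

0.004959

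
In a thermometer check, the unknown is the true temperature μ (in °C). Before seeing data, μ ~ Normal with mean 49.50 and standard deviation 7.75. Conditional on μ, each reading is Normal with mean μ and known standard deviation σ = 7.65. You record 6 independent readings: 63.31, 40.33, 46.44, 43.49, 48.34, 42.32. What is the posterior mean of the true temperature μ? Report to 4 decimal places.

For Normal data with known variance σ², a Normal(μ₀, σ₀²) prior on μ is conjugate. Posterior precision = 1/σ₀² + n/σ²; posterior mean is the precision-weighted average of μ₀ and x̄.
Σxᵢ = 63.31 + 40.33 + 46.44 + 43.49 + 48.34 + 42.32 = 284.23, so n·x̄ = 284.23.
σ₀² = 7.75² = 60.0625, σ² = 7.65² = 58.5225; σ² + n·σ₀² = 58.5225 + 6·60.0625 = 418.8975.
Posterior mean = (μ₀/σ₀² + n·x̄/σ²)/(1/σ₀² + n/σ²) = (σ²·μ₀ + σ₀²·n·x̄)/(σ² + n·σ₀²) = (58.5225·49.50 + 60.0625·284.23)/418.8975 = 19968.428125/418.8975 = 47.6690.

47.6690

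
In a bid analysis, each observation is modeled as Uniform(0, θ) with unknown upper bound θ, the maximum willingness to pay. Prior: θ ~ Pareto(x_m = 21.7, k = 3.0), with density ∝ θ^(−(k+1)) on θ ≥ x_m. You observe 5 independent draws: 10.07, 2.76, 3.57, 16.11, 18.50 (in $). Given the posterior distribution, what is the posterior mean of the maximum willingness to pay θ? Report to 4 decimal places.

24.8000

A Pareto(scale x_m, shape k) prior on the upper bound θ of Uniform(0, θ) is conjugate: posterior is Pareto(max(x_m, max xᵢ), k + n).
Sample maximum = 18.50; prior scale x_m = 21.7 → posterior scale = max = 21.70.
Posterior shape = 3.0 + 5 = 8.0.
E[θ|data] = k·x_m/(k−1) = 8.0·21.70/7.0 = 24.8000.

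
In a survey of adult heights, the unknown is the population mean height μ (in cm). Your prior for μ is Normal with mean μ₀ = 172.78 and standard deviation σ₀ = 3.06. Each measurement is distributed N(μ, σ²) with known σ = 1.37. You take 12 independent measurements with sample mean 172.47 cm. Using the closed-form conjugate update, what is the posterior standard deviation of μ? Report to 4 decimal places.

For Normal data with known variance σ², a Normal(μ₀, σ₀²) prior on μ is conjugate. Posterior precision = 1/σ₀² + n/σ²; posterior mean is the precision-weighted average of μ₀ and x̄.
σ₀² = 3.06² = 9.3636, σ² = 1.37² = 1.8769; σ² + n·σ₀² = 1.8769 + 12·9.3636 = 114.2401.
Posterior precision = 1/σ₀² + n/σ² = 1/9.3636 + 12/1.8769 = (σ² + n·σ₀²)/(σ₀²σ²) = 114.2401/(9.3636·1.8769); posterior variance σₙ² = σ₀²σ²/(σ² + n·σ₀²) = 9.3636·1.8769/114.2401 = 0.153839.
Posterior SD = √σₙ² = √(9.3636·1.8769/114.2401) = 0.3922.

0.3922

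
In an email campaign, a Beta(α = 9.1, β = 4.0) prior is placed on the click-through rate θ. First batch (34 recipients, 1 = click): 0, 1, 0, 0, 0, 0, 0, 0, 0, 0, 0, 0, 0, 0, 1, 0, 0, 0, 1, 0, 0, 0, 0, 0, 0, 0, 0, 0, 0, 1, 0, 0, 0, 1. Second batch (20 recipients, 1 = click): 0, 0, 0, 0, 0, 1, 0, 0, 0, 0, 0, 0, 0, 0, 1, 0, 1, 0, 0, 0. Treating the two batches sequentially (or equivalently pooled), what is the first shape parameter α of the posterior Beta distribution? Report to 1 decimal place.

17.1

The Beta prior is conjugate to a Binomial/Bernoulli likelihood; the update adds successes to α and failures to β.
After batch 1: Beta(9.1+5, 4.0+29) = Beta(14.1, 33.0).
After batch 2: Beta(14.1+3, 33.0+17) = Beta(17.1, 50.0).
Posterior α = 17.1.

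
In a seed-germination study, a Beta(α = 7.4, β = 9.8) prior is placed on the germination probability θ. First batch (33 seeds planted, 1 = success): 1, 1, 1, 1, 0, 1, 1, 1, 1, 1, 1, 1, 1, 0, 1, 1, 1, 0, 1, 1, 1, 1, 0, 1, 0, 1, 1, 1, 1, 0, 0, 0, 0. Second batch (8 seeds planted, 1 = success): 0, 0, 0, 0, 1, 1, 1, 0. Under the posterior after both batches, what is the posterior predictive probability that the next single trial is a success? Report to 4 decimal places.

0.5911

The Beta prior is conjugate to a Binomial/Bernoulli likelihood; the update adds successes to α and failures to β.
After batch 1: Beta(7.4+24, 9.8+9) = Beta(31.4, 18.8).
After batch 2: Beta(31.4+3, 18.8+5) = Beta(34.4, 23.8).
For a single future Bernoulli trial, P(success | data) = α/(α+β) = 0.5911.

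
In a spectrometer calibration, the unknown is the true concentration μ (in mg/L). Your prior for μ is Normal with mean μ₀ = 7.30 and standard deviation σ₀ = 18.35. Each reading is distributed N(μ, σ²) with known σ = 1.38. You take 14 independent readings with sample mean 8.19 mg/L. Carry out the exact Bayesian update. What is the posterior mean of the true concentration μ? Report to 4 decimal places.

For Normal data with known variance σ², a Normal(μ₀, σ₀²) prior on μ is conjugate. Posterior precision = 1/σ₀² + n/σ²; posterior mean is the precision-weighted average of μ₀ and x̄.
n·x̄ = 14·8.19 = 114.66.
σ₀² = 18.35² = 336.7225, σ² = 1.38² = 1.9044; σ² + n·σ₀² = 1.9044 + 14·336.7225 = 4716.0194.
Posterior mean = (μ₀/σ₀² + n·x̄/σ²)/(1/σ₀² + n/σ²) = (σ²·μ₀ + σ₀²·n·x̄)/(σ² + n·σ₀²) = (1.9044·7.30 + 336.7225·114.66)/4716.0194 = 38622.50397/4716.0194 = 8.1896.

8.1896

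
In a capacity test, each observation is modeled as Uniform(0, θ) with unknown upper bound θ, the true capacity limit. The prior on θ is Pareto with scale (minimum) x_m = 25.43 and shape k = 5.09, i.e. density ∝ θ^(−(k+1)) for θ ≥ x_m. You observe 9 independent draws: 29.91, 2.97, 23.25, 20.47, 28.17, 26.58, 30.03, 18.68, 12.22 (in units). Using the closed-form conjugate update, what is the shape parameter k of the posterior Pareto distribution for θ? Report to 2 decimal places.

A Pareto(scale x_m, shape k) prior on the upper bound θ of Uniform(0, θ) is conjugate: posterior is Pareto(max(x_m, max xᵢ), k + n).
Sample maximum = 30.03; prior scale x_m = 25.43 → posterior scale = max = 30.03.
Posterior shape = 5.09 + 9 = 14.09.
Posterior shape k = 14.09.

14.09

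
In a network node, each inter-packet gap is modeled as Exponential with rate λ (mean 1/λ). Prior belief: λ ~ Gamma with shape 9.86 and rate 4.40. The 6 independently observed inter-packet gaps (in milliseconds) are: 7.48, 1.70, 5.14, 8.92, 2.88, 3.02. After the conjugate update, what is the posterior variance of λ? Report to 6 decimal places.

0.014099

With a Gamma(shape α, rate β) prior on the exponential rate λ, the posterior after n observations with total T = Σxᵢ is Gamma(α+n, β+T).
Sum of observations T = 29.14 milliseconds; n = 6.
Posterior: Gamma(9.86+6, 4.40+29.14) = Gamma(15.86, 33.54).
Var = α/β² = 0.014099.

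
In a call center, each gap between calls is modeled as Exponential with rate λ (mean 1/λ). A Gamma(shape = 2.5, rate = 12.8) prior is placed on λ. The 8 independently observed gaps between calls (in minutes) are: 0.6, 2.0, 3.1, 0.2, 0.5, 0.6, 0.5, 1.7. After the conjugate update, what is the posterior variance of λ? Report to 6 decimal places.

With a Gamma(shape α, rate β) prior on the exponential rate λ, the posterior after n observations with total T = Σxᵢ is Gamma(α+n, β+T).
Sum of observations T = 9.2 minutes; n = 8.
Posterior: Gamma(2.5+8, 12.8+9.2) = Gamma(10.5, 22.0).
Var = α/β² = 0.021694.

0.021694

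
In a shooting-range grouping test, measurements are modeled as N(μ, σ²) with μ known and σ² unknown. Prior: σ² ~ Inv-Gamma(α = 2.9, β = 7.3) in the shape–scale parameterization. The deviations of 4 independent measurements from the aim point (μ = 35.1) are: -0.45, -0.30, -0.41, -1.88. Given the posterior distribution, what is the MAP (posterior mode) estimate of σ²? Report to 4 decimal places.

1.5758

With known mean μ and an Inverse-Gamma(α, β) prior on σ², the Normal likelihood is conjugate: posterior is Inv-Gamma(α + n/2, β + Σ(xᵢ−μ)²/2).
Σ(xᵢ−μ)² = (-0.45)² + (-0.30)² + (-0.41)² + (-1.88)² = 3.9950.
Posterior: Inv-Gamma(2.9 + 4/2, 7.3 + 3.9950/2) = Inv-Gamma(4.90, 9.29750).
Mode = β/(α+1) = 9.29750/5.90 = 1.5758.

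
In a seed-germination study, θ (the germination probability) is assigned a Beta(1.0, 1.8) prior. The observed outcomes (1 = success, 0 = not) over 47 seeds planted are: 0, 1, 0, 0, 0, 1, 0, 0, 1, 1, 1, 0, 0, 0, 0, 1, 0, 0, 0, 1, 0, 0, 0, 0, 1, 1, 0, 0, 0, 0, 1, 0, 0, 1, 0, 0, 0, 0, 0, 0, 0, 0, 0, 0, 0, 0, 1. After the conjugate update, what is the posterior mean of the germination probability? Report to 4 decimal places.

0.2610

The Beta prior is conjugate to a Binomial/Bernoulli likelihood; the update adds successes to α and failures to β.
Posterior: Beta(α+k, β+n−k) = Beta(1.0+12, 1.8+35) = Beta(13.0, 36.8).
Posterior mean = α/(α+β) = 13.0/49.8 = 0.2610.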